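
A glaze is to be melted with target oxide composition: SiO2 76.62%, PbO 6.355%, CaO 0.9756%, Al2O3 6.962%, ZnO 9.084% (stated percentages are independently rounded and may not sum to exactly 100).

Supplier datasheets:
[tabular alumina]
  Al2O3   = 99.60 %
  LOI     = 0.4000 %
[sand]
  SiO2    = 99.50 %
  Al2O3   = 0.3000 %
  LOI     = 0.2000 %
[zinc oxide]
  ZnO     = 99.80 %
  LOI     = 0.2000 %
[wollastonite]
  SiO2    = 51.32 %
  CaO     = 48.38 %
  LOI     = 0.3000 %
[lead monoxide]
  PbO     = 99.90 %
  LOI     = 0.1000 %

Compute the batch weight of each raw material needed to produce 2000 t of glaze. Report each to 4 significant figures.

Batch per 2000 t glaze:
  tabular alumina: 135.2 t
  sand: 1519 t
  zinc oxide: 182.0 t
  wollastonite: 40.33 t
  lead monoxide: 127.2 t
Total batch = 2004 t; LOI loss = 4.191 t; yield = 99.79%

Values along the way are shown rounded to 4 significant figures within the worked lines. Every computation runs at full float precision at each step. Every reported value is rounded once only — derived quantities, including five oxide percentages, LOI, the yield, glass mass, totals, are re-derived starting from the weights on 2000 t of glass at exact precision as written in the problem or the answer.
Target masses of each oxide per 2000 t glaze:
  SiO2: 76.62% × 2000 = 1532 t
  PbO: 6.355% × 2000 = 127.1 t
  CaO: 0.9756% × 2000 = 19.51 t
  Al2O3: 6.962% × 2000 = 139.2 t
  ZnO: 9.084% × 2000 = 181.7 t
Checking each oxide sum given the weights on record, per the basis as stated (sum by sum, the targets are met within answer rounding):
  SiO2: 1519·0.9950 + 40.33·0.5132 = 1532 t (target 1532 t)
  PbO: 127.2·0.9990 = 127.1 t (target 127.1 t)
  CaO: 40.33·0.4838 = 19.51 t (target 19.51 t)
  Al2O3: 135.2·0.9960 + 1519·0.003000 = 139.2 t (target 139.2 t)
  ZnO: 182.0·0.9980 = 181.6 t (target 181.7 t)
Consistency of the glass mass: whole batch net of LOI = 2000 t (per-oxide target masses sum to 2000 t; versus the stated basis of 2000 t — gaps are rounding artifacts).
Batch total: Σ batch = 2004 t; loss to ignition Σ batch·LOI = 4.191 t; the yield ratio, glass ÷ batch: 99.79%.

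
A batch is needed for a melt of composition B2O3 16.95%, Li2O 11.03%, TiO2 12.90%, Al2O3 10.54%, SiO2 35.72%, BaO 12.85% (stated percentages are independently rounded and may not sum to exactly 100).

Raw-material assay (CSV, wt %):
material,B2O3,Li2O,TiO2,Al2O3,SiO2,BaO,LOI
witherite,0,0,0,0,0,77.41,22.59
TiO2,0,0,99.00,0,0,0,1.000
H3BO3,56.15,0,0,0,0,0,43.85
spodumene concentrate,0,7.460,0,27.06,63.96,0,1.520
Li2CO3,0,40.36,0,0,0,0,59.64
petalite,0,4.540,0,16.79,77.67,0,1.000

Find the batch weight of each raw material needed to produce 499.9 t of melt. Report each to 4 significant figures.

Rounding to 4 significant digits governs every working value as shown — all internal work holds full float precision in every operation. A single rounding produces every reported figure — the derived quantities are carried from the batch weights at 499.9 t of glass at full float precision (the six compositions, yield, the totals, net glass mass, ignition loss), as they appear in the question or the answer.
Oxide mass targets, per 499.9 t melt:
  B2O3: 16.95% × 499.9 = 84.73 t
  Li2O: 11.03% × 499.9 = 55.14 t
  TiO2: 12.90% × 499.9 = 64.49 t
  Al2O3: 10.54% × 499.9 = 52.69 t
  SiO2: 35.72% × 499.9 = 178.6 t
  BaO: 12.85% × 499.9 = 64.24 t
Oxide-by-oxide audit on the weights just shown, for the quoted basis mass (each sum matches its target mass modulo rounding of the values):
  B2O3: 150.9·0.5615 = 84.73 t (target 84.73 t)
  Li2O: 106.5·0.07460 + 100.9·0.4036 + 142.2·0.04540 = 55.12 t (target 55.14 t)
  TiO2: 65.14·0.9900 = 64.49 t (target 64.49 t)
  Al2O3: 106.5·0.2706 + 142.2·0.1679 = 52.69 t (target 52.69 t)
  SiO2: 106.5·0.6396 + 142.2·0.7767 = 178.6 t (target 178.6 t)
  BaO: 82.98·0.7741 = 64.23 t (target 64.24 t)
The glass-mass cross-check: Σ batch − LOI loss = 499.8 t (the Σ of target masses is 499.9 t; basis as stated: 499.9 t — a pure rounding effect).
Adding the batch up: Σ batch = 648.6 t; LOI loss = Σ batch·LOI = 148.8 t; yield = glass ÷ total batch = 77.06%.

Batch per 499.9 t melt:
  witherite: 82.98 t
  TiO2: 65.14 t
  H3BO3: 150.9 t
  spodumene concentrate: 106.5 t
  Li2CO3: 100.9 t
  petalite: 142.2 t
Total batch = 648.6 t; LOI loss = 148.8 t; yield = 77.06%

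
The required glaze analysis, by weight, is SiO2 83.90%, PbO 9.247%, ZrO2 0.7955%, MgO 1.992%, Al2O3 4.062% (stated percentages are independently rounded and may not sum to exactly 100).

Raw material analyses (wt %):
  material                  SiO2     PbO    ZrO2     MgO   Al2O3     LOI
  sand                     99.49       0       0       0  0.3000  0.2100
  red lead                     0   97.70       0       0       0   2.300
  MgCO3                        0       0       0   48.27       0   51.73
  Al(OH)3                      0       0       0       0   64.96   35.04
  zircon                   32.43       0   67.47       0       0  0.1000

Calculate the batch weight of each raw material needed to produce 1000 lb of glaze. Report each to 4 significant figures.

The working math maintains full float precision at every stage — mid-chain values are shown rounded off to 4 significant digits as written; every reported number is rounded a single time. All derived quantities, including the totals, glass mass, yield, the five compositions, ignition loss, are computed from the weighed amounts for 1000 lb of glass in full float precision as they appear in either problem or answer.
Target masses of each oxide per 1000 lb glaze:
  SiO2: 83.90% × 1000 = 839.0 lb
  PbO: 9.247% × 1000 = 92.47 lb
  ZrO2: 0.7955% × 1000 = 7.955 lb
  MgO: 1.992% × 1000 = 19.92 lb
  Al2O3: 4.062% × 1000 = 40.62 lb
Per-oxide balance check given the weights on record, per the basis as stated (every target is met by its sum modulo rounding of the values):
  SiO2: 839.5·0.9949 + 11.79·0.3243 = 839.0 lb (target 839.0 lb)
  PbO: 94.65·0.9770 = 92.47 lb (target 92.47 lb)
  ZrO2: 11.79·0.6747 = 7.955 lb (target 7.955 lb)
  MgO: 41.27·0.4827 = 19.92 lb (target 19.92 lb)
  Al2O3: 839.5·0.003000 + 58.65·0.6496 = 40.62 lb (target 40.62 lb)
Mass balance on the glass: whole batch net of LOI = 1000 lb (per-oxide target masses sum to 1000 lb; the stated basis being 1000 lb — differing by rounding only).
Summing the batch: Σ batch = 1046 lb; Σ batch·LOI gives LOI loss = 45.85 lb; yield = glass ÷ total batch = 95.62%.

Batch per 1000 lb glaze:
  sand: 839.5 lb
  red lead: 94.65 lb
  MgCO3: 41.27 lb
  Al(OH)3: 58.65 lb
  zircon: 11.79 lb
Total batch = 1046 lb; LOI loss = 45.85 lb; yield = 95.62%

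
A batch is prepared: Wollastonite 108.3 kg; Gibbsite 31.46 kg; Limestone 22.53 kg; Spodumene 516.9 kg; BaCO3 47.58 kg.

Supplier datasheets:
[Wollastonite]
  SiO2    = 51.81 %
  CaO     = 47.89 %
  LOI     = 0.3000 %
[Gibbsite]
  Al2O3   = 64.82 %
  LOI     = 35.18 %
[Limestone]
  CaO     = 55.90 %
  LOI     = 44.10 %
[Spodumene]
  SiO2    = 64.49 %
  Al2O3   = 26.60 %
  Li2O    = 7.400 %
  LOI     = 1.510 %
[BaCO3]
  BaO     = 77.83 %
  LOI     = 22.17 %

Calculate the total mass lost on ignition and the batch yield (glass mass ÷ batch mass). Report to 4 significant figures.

LOI loss = 39.68 kg; glass = 687.1 kg; yield = 94.54%

The whole derivation runs at full float precision at every stage. Working values are shown rounded to 4 significant figures. Each reported result undergoes a single rounding — derived quantities (LOI, the totals, the five compositions, glass mass, the yield) are computed from the batch weights per 687.1 kg of glass at exact precision precisely as stated by problem or answer.
Per-material ignition loss:
  Wollastonite: 108.3 × 0.003000 = 0.3249 kg
  Gibbsite: 31.46 × 0.3518 = 11.07 kg
  Limestone: 22.53 × 0.4410 = 9.936 kg
  Spodumene: 516.9 × 0.01510 = 7.805 kg
  BaCO3: 47.58 × 0.2217 = 10.55 kg
Total LOI = 39.68 kg
Glass = batch − LOI = 726.8 − 39.68 = 687.1 kg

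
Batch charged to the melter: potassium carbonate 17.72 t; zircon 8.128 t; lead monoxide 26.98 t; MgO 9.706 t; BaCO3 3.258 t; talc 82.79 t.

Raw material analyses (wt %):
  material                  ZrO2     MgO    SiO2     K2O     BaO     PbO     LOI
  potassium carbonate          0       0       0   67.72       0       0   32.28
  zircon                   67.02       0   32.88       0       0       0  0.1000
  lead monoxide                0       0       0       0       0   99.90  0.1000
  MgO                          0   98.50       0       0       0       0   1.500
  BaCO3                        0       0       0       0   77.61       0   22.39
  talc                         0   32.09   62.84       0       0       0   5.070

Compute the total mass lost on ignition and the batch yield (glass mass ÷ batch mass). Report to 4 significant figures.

LOI loss = 10.83 t; glass = 137.8 t; yield = 92.71%

Full float precision is carried from first step to last. Values along the way are printed (rounded to four significant figures) between the steps. Every reported figure is rounded once only — derived quantities (net glass mass, the six compositions, the yield, totals, LOI) are carried in full float precision from the weighed amounts for 137.8 t of glass exactly as printed in the problem or answer text.
Per-material ignition loss:
  potassium carbonate: 17.72 × 0.3228 = 5.720 t
  zircon: 8.128 × 0.001000 = 0.008128 t
  lead monoxide: 26.98 × 0.001000 = 0.02698 t
  MgO: 9.706 × 0.01500 = 0.1456 t
  BaCO3: 3.258 × 0.2239 = 0.7295 t
  talc: 82.79 × 0.05070 = 4.197 t
Total LOI = 10.83 t
Glass = batch − LOI = 148.6 − 10.83 = 137.8 t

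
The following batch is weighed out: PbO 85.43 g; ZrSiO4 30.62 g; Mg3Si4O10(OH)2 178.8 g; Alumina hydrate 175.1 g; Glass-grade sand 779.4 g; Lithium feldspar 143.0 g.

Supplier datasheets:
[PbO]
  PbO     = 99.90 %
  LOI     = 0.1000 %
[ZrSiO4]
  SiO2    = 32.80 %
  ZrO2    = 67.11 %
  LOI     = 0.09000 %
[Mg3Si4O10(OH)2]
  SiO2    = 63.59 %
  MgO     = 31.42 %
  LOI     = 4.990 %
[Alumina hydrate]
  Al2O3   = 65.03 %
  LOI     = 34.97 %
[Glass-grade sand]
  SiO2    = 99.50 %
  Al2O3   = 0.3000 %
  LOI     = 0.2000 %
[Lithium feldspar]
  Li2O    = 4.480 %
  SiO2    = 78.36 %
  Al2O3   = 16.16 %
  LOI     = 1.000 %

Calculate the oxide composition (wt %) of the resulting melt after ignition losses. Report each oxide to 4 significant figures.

Glass mass = 1319 g (batch 1392 − LOI 73.26).
Composition: Li2O 0.4857%, PbO 6.470%, SiO2 76.67%, MgO 4.259%, ZrO2 1.558%, Al2O3 10.56%

Mid-chain values are displayed with 4-significant-digit rounding within the worked lines; the working math runs at full precision in all steps — exactly one rounding lands on each reported value. The derived quantities are computed starting from the weights for 1319 g of glass at full float precision (six oxide percentages, LOI, yield, totals, glass mass), exactly as printed in problem or answer.
Delivered oxide masses:
  Li2O: 143.0·0.04480 = 6.406 g
  PbO: 85.43·0.9990 = 85.34 g
  SiO2: 30.62·0.3280 + 178.8·0.6359 + 779.4·0.9950 + 143.0·0.7836 = 1011 g
  MgO: 178.8·0.3142 = 56.18 g
  ZrO2: 30.62·0.6711 = 20.55 g
  Al2O3: 175.1·0.6503 + 779.4·0.003000 + 143.0·0.1616 = 139.3 g
LOI: 85.43·0.001000 + 30.62·9.000e-04 + 178.8·0.04990 + 175.1·0.3497 + 779.4·0.002000 + 143.0·0.01000 = 73.26 g
Net of LOI, the glass mass = 1392 − 73.26 = 1319 g (= Σ oxide masses)
percent share: oxide ÷ glass, ×100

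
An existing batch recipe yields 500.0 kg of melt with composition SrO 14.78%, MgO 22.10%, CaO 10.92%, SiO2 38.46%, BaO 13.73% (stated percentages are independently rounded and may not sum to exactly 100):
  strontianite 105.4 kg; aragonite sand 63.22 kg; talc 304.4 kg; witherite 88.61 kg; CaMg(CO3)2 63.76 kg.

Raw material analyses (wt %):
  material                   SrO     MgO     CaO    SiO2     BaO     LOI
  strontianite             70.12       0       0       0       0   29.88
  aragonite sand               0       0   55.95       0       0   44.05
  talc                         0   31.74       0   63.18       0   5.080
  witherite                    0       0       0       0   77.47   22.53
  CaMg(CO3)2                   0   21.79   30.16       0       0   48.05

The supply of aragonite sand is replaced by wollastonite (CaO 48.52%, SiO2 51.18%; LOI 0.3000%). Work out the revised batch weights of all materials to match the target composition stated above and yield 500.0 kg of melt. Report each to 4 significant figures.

Revised batch per 500.0 kg melt:
  strontianite: 105.4 kg
  wollastonite: 42.05 kg
  talc: 270.3 kg
  witherite: 88.61 kg
  CaMg(CO3)2: 113.4 kg
Total batch = 619.8 kg; LOI loss = 119.8 kg

Every computation carries full float precision all the way through. Mid-chain values are printed, rounded to 4 significant figures, in the working — a single rounding finalizes each reported value — the derived quantities (ignition loss, the five compositions, net glass mass, totals, yield) are rebuilt from the weighed amounts on 500.0 kg of glass in exact precision, precisely as stated by problem or answer.
Target oxide masses per 500.0 kg melt:
  SrO: 14.78% × 500.0 = 73.90 kg
  MgO: 22.10% × 500.0 = 110.5 kg
  CaO: 10.92% × 500.0 = 54.60 kg
  SiO2: 38.46% × 500.0 = 192.3 kg
  BaO: 13.73% × 500.0 = 68.65 kg
Checking each oxide sum using the reported weights, versus the basis set out (sums match the target masses given rounding of the digits):
  SrO: 105.4·0.7012 = 73.91 kg (target 73.90 kg)
  MgO: 270.3·0.3174 + 113.4·0.2179 = 110.5 kg (target 110.5 kg)
  CaO: 42.05·0.4852 + 113.4·0.3016 = 54.60 kg (target 54.60 kg)
  SiO2: 42.05·0.5118 + 270.3·0.6318 = 192.3 kg (target 192.3 kg)
  BaO: 88.61·0.7747 = 68.65 kg (target 68.65 kg)
Mass balance on the glass: total batch − LOI = 500.0 kg (the Σ of target masses is 500.0 kg; against the stated basis, 500.0 kg — any gap is answer rounding).
Total batch = Σ batch = 619.8 kg; loss to ignition Σ batch·LOI = 119.8 kg; yield: glass divided by total = 80.67%.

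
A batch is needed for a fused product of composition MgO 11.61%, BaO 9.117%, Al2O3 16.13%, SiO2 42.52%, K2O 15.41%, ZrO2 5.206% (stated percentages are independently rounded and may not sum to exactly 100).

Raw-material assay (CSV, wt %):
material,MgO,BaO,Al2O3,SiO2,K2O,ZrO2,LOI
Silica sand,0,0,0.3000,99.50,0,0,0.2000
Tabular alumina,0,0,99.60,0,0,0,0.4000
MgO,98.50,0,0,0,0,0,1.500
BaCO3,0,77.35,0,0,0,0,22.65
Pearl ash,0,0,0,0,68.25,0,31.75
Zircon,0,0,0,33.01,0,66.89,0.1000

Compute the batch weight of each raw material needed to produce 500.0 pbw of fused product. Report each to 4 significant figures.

Batch per 500.0 pbw fused product:
  Silica sand: 200.8 pbw
  Tabular alumina: 80.37 pbw
  MgO: 58.93 pbw
  BaCO3: 58.93 pbw
  Pearl ash: 112.9 pbw
  Zircon: 38.91 pbw
Total batch = 550.8 pbw; LOI loss = 50.84 pbw; yield = 90.77%

The intermediate values are printed rounded to four significant digits at each printed step; every computation keeps exact precision from start to finish. Each reported number takes exactly one rounding. All derived quantities are rebuilt from the weighed amounts at 500.0 pbw of glass at full precision (totals, the six compositions, yield, LOI, glass mass), as they appear in problem or answer.
Oxide mass targets, per 500.0 pbw fused product:
  MgO: 11.61% × 500.0 = 58.05 pbw
  BaO: 9.117% × 500.0 = 45.58 pbw
  Al2O3: 16.13% × 500.0 = 80.65 pbw
  SiO2: 42.52% × 500.0 = 212.6 pbw
  K2O: 15.41% × 500.0 = 77.05 pbw
  ZrO2: 5.206% × 500.0 = 26.03 pbw
Checking each oxide sum per the reported batch figures, on the stated basis (target by target, the sums agree modulo rounding of the values):
  MgO: 58.93·0.9850 = 58.05 pbw (target 58.05 pbw)
  BaO: 58.93·0.7735 = 45.58 pbw (target 45.58 pbw)
  Al2O3: 200.8·0.003000 + 80.37·0.9960 = 80.65 pbw (target 80.65 pbw)
  SiO2: 200.8·0.9950 + 38.91·0.3301 = 212.6 pbw (target 212.6 pbw)
  K2O: 112.9·0.6825 = 77.05 pbw (target 77.05 pbw)
  ZrO2: 38.91·0.6689 = 26.03 pbw (target 26.03 pbw)
Mass balance on the glass: the batch minus its LOI: 500.0 pbw (oxide target masses add up to 500.0 pbw; versus the stated basis of 500.0 pbw — gaps are rounding artifacts).
Batch grand total — Σ batch = 550.8 pbw; LOI removed, Σ of batch·LOI: 50.84 pbw; as yield: glass ÷ batch → 90.77%.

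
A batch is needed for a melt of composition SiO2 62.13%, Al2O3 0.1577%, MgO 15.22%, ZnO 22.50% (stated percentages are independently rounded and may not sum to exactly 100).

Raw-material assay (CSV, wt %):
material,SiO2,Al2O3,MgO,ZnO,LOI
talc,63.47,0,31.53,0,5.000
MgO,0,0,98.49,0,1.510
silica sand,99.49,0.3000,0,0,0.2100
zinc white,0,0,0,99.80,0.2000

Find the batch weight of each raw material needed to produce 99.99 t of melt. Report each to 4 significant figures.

Exact precision is held at all times; intermediates are printed, rounded to four significant digits, as written. Every reported result is rounded only once. The derived quantities are rebuilt in full precision (net glass mass, the yield, ignition loss, the four compositions, totals) using the weight values for 99.99 t of glass, as written in the problem or the answer.
Target oxide masses per 99.99 t melt:
  SiO2: 62.13% × 99.99 = 62.12 t
  Al2O3: 0.1577% × 99.99 = 0.1577 t
  MgO: 15.22% × 99.99 = 15.22 t
  ZnO: 22.50% × 99.99 = 22.50 t
A balance pass over the oxides, given the weights on record, for the quoted basis mass (each sum matches its target mass inside rounding margins):
  SiO2: 15.49·0.6347 + 52.56·0.9949 = 62.12 t (target 62.12 t)
  Al2O3: 52.56·0.003000 = 0.1577 t (target 0.1577 t)
  MgO: 15.49·0.3153 + 10.49·0.9849 = 15.22 t (target 15.22 t)
  ZnO: 22.54·0.9980 = 22.49 t (target 22.50 t)
Glass-mass closure: total batch − LOI = 99.99 t (summing oxide targets gives 100.0 t; versus the stated basis of 99.99 t — gaps are rounding artifacts).
Summing the batch: Σ batch = 101.1 t; loss to ignition Σ batch·LOI = 1.088 t; glass ÷ batch gives a yield of 98.92%.

Batch per 99.99 t melt:
  talc: 15.49 t
  MgO: 10.49 t
  silica sand: 52.56 t
  zinc white: 22.54 t
Total batch = 101.1 t; LOI loss = 1.088 t; yield = 98.92%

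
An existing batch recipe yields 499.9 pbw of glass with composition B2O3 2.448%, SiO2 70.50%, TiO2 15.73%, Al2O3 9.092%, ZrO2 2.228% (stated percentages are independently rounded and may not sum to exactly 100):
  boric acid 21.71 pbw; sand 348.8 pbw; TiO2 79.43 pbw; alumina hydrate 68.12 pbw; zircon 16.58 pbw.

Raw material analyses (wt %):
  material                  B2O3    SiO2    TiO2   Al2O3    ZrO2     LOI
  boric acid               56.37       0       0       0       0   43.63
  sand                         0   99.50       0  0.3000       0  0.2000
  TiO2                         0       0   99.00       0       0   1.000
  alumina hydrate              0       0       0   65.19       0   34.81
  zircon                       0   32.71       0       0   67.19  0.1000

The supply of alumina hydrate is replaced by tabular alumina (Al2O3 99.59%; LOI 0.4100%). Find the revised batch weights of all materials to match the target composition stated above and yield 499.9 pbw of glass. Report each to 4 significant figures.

The whole derivation carries full float precision in all steps — intermediates appear rounded off to 4 significant figures when written out — every reported number is rounded exactly once. The derived quantities (the totals, the yield, net glass mass, ignition loss, five oxide percentages) are computed using the weight values per 499.9 pbw of glass at exact precision, precisely as stated by the question or the answer.
Target oxide masses per 499.9 pbw glass:
  B2O3: 2.448% × 499.9 = 12.24 pbw
  SiO2: 70.50% × 499.9 = 352.4 pbw
  TiO2: 15.73% × 499.9 = 78.63 pbw
  Al2O3: 9.092% × 499.9 = 45.45 pbw
  ZrO2: 2.228% × 499.9 = 11.14 pbw
Per-oxide balance check on the weights just shown, versus the basis set out (sum by sum, the targets are met net of answer rounding effects):
  B2O3: 21.71·0.5637 = 12.24 pbw (target 12.24 pbw)
  SiO2: 348.8·0.9950 + 16.58·0.3271 = 352.5 pbw (target 352.4 pbw)
  TiO2: 79.43·0.9900 = 78.64 pbw (target 78.63 pbw)
  Al2O3: 348.8·0.003000 + 44.59·0.9959 = 45.45 pbw (target 45.45 pbw)
  ZrO2: 16.58·0.6719 = 11.14 pbw (target 11.14 pbw)
Glass-mass sanity pass: total charge less LOI = 499.9 pbw (targets for the oxides total 499.9 pbw; versus the stated basis of 499.9 pbw — any gap is answer rounding).
Summing the batch: Σ batch = 511.1 pbw; Σ batch·LOI gives LOI loss = 11.16 pbw; glass ÷ batch gives a yield of 97.82%.

Revised batch per 499.9 pbw glass:
  boric acid: 21.71 pbw
  sand: 348.8 pbw
  TiO2: 79.43 pbw
  tabular alumina: 44.59 pbw
  zircon: 16.58 pbw
Total batch = 511.1 pbw; LOI loss = 11.16 pbw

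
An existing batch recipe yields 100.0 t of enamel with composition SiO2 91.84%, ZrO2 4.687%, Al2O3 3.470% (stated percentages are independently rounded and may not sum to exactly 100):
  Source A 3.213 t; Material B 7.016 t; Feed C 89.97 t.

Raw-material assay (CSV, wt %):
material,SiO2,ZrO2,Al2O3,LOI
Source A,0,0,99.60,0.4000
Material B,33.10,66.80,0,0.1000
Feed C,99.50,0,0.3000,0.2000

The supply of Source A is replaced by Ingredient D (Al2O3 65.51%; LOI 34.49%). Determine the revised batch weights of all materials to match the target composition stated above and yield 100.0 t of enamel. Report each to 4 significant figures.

Working values are displayed, rounded to four significant figures, between the steps; the working math holds full float precision in every operation — each reported number is rounded once only. Derived quantities (the totals, net glass mass, ignition loss, yield, three oxide percentages) are recomputed from the batch weights on 100.0 t of glass in exact precision as they appear in problem or answer.
Target oxide masses per 100.0 t enamel:
  SiO2: 91.84% × 100.0 = 91.84 t
  ZrO2: 4.687% × 100.0 = 4.687 t
  Al2O3: 3.470% × 100.0 = 3.470 t
Checking each oxide sum using the reported weights, versus the basis set out (delivered sums recover each target net of answer rounding effects):
  SiO2: 7.016·0.3310 + 89.97·0.9950 = 91.84 t (target 91.84 t)
  ZrO2: 7.016·0.6680 = 4.687 t (target 4.687 t)
  Al2O3: 4.885·0.6551 + 89.97·0.003000 = 3.470 t (target 3.470 t)
Auditing the glass mass value: net batch after ignition = 100.0 t (targets for the oxides total 100.0 t; against the stated basis, 100.0 t — gaps are rounding artifacts).
Batch grand total — Σ batch = 101.9 t; the LOI term Σ batch·LOI equals 1.872 t; yield = glass ÷ total batch = 98.16%.

Revised batch per 100.0 t enamel:
  Ingredient D: 4.885 t
  Material B: 7.016 t
  Feed C: 89.97 t
Total batch = 101.9 t; LOI loss = 1.872 t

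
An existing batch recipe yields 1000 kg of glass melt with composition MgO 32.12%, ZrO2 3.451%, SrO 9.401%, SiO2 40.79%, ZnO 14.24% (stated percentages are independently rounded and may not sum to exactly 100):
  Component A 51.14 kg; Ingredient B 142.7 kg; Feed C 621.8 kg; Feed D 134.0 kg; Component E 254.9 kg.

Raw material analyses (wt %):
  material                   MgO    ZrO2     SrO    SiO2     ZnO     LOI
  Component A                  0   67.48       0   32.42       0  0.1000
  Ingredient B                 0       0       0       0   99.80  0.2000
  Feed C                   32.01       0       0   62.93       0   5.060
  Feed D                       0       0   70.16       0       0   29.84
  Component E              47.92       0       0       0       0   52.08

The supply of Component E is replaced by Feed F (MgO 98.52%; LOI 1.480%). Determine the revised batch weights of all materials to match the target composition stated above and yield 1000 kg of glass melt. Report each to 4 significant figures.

Revised batch per 1000 kg glass melt:
  Component A: 51.14 kg
  Ingredient B: 142.7 kg
  Feed C: 621.8 kg
  Feed D: 134.0 kg
  Feed F: 124.0 kg
Total batch = 1074 kg; LOI loss = 73.62 kg

All arithmetic maintains exact precision in every operation — working values are rounded to four significant digits as shown — each reported result carries a single rounding — the derived quantities, which include totals, yield, net glass mass, five oxide percentages, LOI, are computed at full float precision, as given in the problem or answer text, from the weighed amounts at 1000 kg of glass.
Oxide-by-oxide targets in 1000 kg glass melt:
  MgO: 32.12% × 1000 = 321.2 kg
  ZrO2: 3.451% × 1000 = 34.51 kg
  SrO: 9.401% × 1000 = 94.01 kg
  SiO2: 40.79% × 1000 = 407.9 kg
  ZnO: 14.24% × 1000 = 142.4 kg
Mass-balance tally per oxide per the reported batch figures, per the basis as stated (summed amounts equal target values given rounding of the digits):
  MgO: 621.8·0.3201 + 124.0·0.9852 = 321.2 kg (target 321.2 kg)
  ZrO2: 51.14·0.6748 = 34.51 kg (target 34.51 kg)
  SrO: 134.0·0.7016 = 94.01 kg (target 94.01 kg)
  SiO2: 51.14·0.3242 + 621.8·0.6293 = 407.9 kg (target 407.9 kg)
  ZnO: 142.7·0.9980 = 142.4 kg (target 142.4 kg)
Auditing the glass mass value: batch Σ − ignition loss = 1000 kg (the Σ of target masses is 1000 kg; versus the stated basis of 1000 kg — rounding explains the deltas).
Total batch = Σ batch = 1074 kg; Σ batch·LOI gives LOI loss = 73.62 kg; as yield: glass ÷ batch → 93.14%.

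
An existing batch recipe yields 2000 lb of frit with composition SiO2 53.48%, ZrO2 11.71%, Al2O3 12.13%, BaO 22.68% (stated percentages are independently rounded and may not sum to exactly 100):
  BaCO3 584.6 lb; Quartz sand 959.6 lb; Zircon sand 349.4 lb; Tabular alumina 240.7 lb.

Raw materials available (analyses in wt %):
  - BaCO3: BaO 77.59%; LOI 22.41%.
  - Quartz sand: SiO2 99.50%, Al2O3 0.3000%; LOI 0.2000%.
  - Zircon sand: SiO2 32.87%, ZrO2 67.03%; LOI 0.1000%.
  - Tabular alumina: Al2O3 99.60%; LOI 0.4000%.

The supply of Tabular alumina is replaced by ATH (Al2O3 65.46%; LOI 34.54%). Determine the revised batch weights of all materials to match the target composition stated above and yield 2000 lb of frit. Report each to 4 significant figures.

All arithmetic runs at full float precision from first step to last. Values along the way are shown with 4-significant-figure rounding in the printout. Every reported value is rounded once only — the derived quantities are recomputed in full float precision (totals, the four compositions, glass mass, yield, ignition loss) from the batch weights at 2000 lb of glass as set out in the question or the answer.
Target oxide masses per 2000 lb frit:
  SiO2: 53.48% × 2000 = 1070 lb
  ZrO2: 11.71% × 2000 = 234.2 lb
  Al2O3: 12.13% × 2000 = 242.6 lb
  BaO: 22.68% × 2000 = 453.6 lb
Mass-balance tally per oxide applying the batch weights above, under the basis named above (each sum matches its target mass up to rounding of the answer):
  SiO2: 959.6·0.9950 + 349.4·0.3287 = 1070 lb (target 1070 lb)
  ZrO2: 349.4·0.6703 = 234.2 lb (target 234.2 lb)
  Al2O3: 959.6·0.003000 + 366.2·0.6546 = 242.6 lb (target 242.6 lb)
  BaO: 584.6·0.7759 = 453.6 lb (target 453.6 lb)
Glass-mass closure: net batch after ignition = 2000 lb (oxide target masses add up to 2000 lb; against the stated basis, 2000 lb — rounding explains the deltas).
Batch grand total — Σ batch = 2260 lb; loss to ignition Σ batch·LOI = 259.8 lb; yield = glass ÷ total batch = 88.51%.

Revised batch per 2000 lb frit:
  BaCO3: 584.6 lb
  Quartz sand: 959.6 lb
  Zircon sand: 349.4 lb
  ATH: 366.2 lb
Total batch = 2260 lb; LOI loss = 259.8 lb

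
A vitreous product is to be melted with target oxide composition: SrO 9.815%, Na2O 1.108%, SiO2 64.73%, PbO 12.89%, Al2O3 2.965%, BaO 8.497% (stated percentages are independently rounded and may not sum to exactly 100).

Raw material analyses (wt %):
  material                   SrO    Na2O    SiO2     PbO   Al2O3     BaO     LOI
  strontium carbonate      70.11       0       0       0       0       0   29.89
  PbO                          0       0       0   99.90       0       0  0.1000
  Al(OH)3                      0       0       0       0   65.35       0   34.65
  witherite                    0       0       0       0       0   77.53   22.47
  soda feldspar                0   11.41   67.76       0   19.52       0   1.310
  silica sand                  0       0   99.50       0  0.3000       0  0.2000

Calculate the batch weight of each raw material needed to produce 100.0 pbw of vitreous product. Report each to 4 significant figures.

Every computation maintains full float precision throughout; working values are rounded to four significant figures wherever printed — a single rounding yields each reported result; all derived quantities, including the totals, ignition loss, the yield, glass mass, the six compositions, are recomputed from the batch weights for 100.0 pbw of glass at full precision as quoted within the question or the answer.
Oxide mass targets, per 100.0 pbw vitreous product:
  SrO: 9.815% × 100.0 = 9.815 pbw
  Na2O: 1.108% × 100.0 = 1.108 pbw
  SiO2: 64.73% × 100.0 = 64.73 pbw
  PbO: 12.89% × 100.0 = 12.89 pbw
  Al2O3: 2.965% × 100.0 = 2.965 pbw
  BaO: 8.497% × 100.0 = 8.497 pbw
Oxide-by-oxide audit from the weights as reported, per the basis as stated (summed amounts equal target values given rounding of the digits):
  SrO: 14.00·0.7011 = 9.815 pbw (target 9.815 pbw)
  Na2O: 9.711·0.1141 = 1.108 pbw (target 1.108 pbw)
  SiO2: 9.711·0.6776 + 58.44·0.9950 = 64.73 pbw (target 64.73 pbw)
  PbO: 12.90·0.9990 = 12.89 pbw (target 12.89 pbw)
  Al2O3: 1.368·0.6535 + 9.711·0.1952 + 58.44·0.003000 = 2.965 pbw (target 2.965 pbw)
  BaO: 10.96·0.7753 = 8.497 pbw (target 8.497 pbw)
Glass-mass closure: batch Σ − ignition loss = 100.0 pbw (summing oxide targets gives 100.0 pbw; versus the stated basis of 100.0 pbw — gaps are rounding artifacts).
Summing the batch: Σ batch = 107.4 pbw; LOI loss = Σ batch·LOI = 7.378 pbw; glass ÷ batch gives a yield of 93.13%.

Batch per 100.0 pbw vitreous product:
  strontium carbonate: 14.00 pbw
  PbO: 12.90 pbw
  Al(OH)3: 1.368 pbw
  witherite: 10.96 pbw
  soda feldspar: 9.711 pbw
  silica sand: 58.44 pbw
Total batch = 107.4 pbw; LOI loss = 7.378 pbw; yield = 93.13%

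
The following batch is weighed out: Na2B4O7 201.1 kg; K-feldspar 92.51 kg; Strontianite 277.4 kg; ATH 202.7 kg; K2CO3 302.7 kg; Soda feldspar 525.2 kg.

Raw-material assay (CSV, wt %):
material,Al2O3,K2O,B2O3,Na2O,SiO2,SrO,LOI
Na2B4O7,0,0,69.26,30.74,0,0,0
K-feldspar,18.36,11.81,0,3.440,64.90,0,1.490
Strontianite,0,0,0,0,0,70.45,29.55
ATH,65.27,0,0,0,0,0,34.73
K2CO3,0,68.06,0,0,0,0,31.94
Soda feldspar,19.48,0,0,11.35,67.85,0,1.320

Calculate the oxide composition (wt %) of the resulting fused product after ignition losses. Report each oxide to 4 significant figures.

The intermediate values are printed rounded to 4 significant digits — full precision is held in all steps — each reported number is rounded once only — the derived quantities, including totals, net glass mass, the six compositions, the yield, LOI, are carried starting from the weights at 1344 kg of glass in full precision, exactly as shown in the problem or answer text.
Oxide-by-oxide delivered mass:
  Al2O3: 92.51·0.1836 + 202.7·0.6527 + 525.2·0.1948 = 251.6 kg
  K2O: 92.51·0.1181 + 302.7·0.6806 = 216.9 kg
  B2O3: 201.1·0.6926 = 139.3 kg
  Na2O: 201.1·0.3074 + 92.51·0.03440 + 525.2·0.1135 = 124.6 kg
  SiO2: 92.51·0.6490 + 525.2·0.6785 = 416.4 kg
  SrO: 277.4·0.7045 = 195.4 kg
LOI: 92.51·0.01490 + 277.4·0.2955 + 202.7·0.3473 + 302.7·0.3194 + 525.2·0.01320 = 257.4 kg
Resulting glass, batch − LOI: 1602 − 257.4 = 1344 kg (matching Σ of the oxides)
wt % = 100 × oxide mass / glass mass

Glass mass = 1344 kg (batch 1602 − LOI 257.4).
Composition: Al2O3 18.72%, K2O 16.14%, B2O3 10.36%, Na2O 9.270%, SiO2 30.98%, SrO 14.54%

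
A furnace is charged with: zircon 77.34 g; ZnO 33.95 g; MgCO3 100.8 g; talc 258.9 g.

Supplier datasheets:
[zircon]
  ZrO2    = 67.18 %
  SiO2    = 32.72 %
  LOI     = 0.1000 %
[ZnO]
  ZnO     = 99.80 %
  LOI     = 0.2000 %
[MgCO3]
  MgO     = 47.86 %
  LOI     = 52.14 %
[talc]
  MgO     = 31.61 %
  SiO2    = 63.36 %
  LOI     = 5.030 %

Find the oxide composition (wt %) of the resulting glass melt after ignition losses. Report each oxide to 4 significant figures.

Glass mass = 405.3 g (batch 471.0 − LOI 65.73).
Composition: MgO 32.10%, ZrO2 12.82%, ZnO 8.360%, SiO2 46.72%

The whole derivation maintains exact precision throughout. Intermediates are printed rounded off to 4 significant digits in the printout — a single rounding completes each reported value — all derived quantities (totals, net glass mass, four oxide percentages, LOI, the yield) are re-derived in full precision starting from the weights on 405.3 g of glass as they appear in the question or the answer.
Oxide-by-oxide delivered mass:
  MgO: 100.8·0.4786 + 258.9·0.3161 = 130.1 g
  ZrO2: 77.34·0.6718 = 51.96 g
  ZnO: 33.95·0.9980 = 33.88 g
  SiO2: 77.34·0.3272 + 258.9·0.6336 = 189.3 g
LOI: 77.34·0.001000 + 33.95·0.002000 + 100.8·0.5214 + 258.9·0.05030 = 65.73 g
Glass mass = batch − LOI = 471.0 − 65.73 = 405.3 g (equal to the oxide-mass sum)
wt % = oxide mass / glass mass × 100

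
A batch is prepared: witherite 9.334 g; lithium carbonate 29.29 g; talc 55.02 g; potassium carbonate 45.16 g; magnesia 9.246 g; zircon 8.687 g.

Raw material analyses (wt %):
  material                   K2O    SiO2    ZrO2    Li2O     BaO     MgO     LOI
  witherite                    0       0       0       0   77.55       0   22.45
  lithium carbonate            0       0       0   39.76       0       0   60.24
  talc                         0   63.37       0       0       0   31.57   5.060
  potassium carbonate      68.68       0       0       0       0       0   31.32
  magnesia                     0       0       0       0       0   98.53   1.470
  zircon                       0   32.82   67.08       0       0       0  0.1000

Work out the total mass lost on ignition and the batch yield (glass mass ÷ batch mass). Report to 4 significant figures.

LOI loss = 36.81 g; glass = 119.9 g; yield = 76.51%

All internal work runs at exact precision in every operation. Working values are printed rounded off to 4 significant figures within the worked lines; every reported figure undergoes a single rounding; all derived quantities are rebuilt in full precision (the six compositions, net glass mass, ignition loss, the yield, the totals) using the weight values on 119.9 g of glass, exactly as printed in the problem or answer text.
Per-material ignition loss:
  witherite: 9.334 × 0.2245 = 2.095 g
  lithium carbonate: 29.29 × 0.6024 = 17.64 g
  talc: 55.02 × 0.05060 = 2.784 g
  potassium carbonate: 45.16 × 0.3132 = 14.14 g
  magnesia: 9.246 × 0.01470 = 0.1359 g
  zircon: 8.687 × 0.001000 = 0.008687 g
Total LOI = 36.81 g
Glass = batch − LOI = 156.7 − 36.81 = 119.9 g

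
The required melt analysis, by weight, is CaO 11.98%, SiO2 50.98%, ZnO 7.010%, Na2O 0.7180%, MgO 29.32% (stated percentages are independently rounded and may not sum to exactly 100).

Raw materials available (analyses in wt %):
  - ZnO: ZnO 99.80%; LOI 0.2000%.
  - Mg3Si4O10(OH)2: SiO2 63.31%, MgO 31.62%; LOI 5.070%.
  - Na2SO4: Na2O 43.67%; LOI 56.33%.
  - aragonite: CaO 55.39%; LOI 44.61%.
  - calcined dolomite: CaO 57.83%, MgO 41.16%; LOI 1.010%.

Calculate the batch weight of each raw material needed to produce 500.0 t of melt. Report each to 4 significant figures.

Batch per 500.0 t melt:
  ZnO: 35.12 t
  Mg3Si4O10(OH)2: 402.6 t
  Na2SO4: 8.221 t
  aragonite: 59.21 t
  calcined dolomite: 46.87 t
Total batch = 552.0 t; LOI loss = 52.00 t; yield = 90.58%

All internal work carries full precision through the solve; values along the way are printed (rounded to 4 significant digits) alongside each step — every reported result carries a single rounding; all derived quantities (the totals, glass mass, the five compositions, ignition loss, yield) are rebuilt at exact precision from the weighed amounts on 500.0 t of glass, precisely as stated by problem or answer.
Oxide-by-oxide targets in 500.0 t melt:
  CaO: 11.98% × 500.0 = 59.90 t
  SiO2: 50.98% × 500.0 = 254.9 t
  ZnO: 7.010% × 500.0 = 35.05 t
  Na2O: 0.7180% × 500.0 = 3.590 t
  MgO: 29.32% × 500.0 = 146.6 t
Oxide-by-oxide audit using the reported weights, relative to the basis at hand (sums match the target masses within answer rounding):
  CaO: 59.21·0.5539 + 46.87·0.5783 = 59.90 t (target 59.90 t)
  SiO2: 402.6·0.6331 = 254.9 t (target 254.9 t)
  ZnO: 35.12·0.9980 = 35.05 t (target 35.05 t)
  Na2O: 8.221·0.4367 = 3.590 t (target 3.590 t)
  MgO: 402.6·0.3162 + 46.87·0.4116 = 146.6 t (target 146.6 t)
Auditing the glass mass value: whole batch net of LOI = 500.0 t (summing oxide targets gives 500.0 t; against the stated basis, 500.0 t — any gap is answer rounding).
Whole-batch sum: Σ batch = 552.0 t; LOI loss = Σ batch·LOI = 52.00 t; glass ÷ batch gives a yield of 90.58%.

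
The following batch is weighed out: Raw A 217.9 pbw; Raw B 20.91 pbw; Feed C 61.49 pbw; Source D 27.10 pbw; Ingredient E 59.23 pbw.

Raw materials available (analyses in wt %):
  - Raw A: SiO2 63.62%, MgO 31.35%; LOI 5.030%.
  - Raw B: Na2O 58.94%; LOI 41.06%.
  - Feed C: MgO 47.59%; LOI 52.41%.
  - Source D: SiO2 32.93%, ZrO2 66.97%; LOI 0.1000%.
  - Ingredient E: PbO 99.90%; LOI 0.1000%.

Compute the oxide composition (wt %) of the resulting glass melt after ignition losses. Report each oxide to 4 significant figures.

Values along the way are printed rounded off to 4 significant digits when written out; the working math runs at full precision through the solve; exactly one rounding goes into every reported result. Derived quantities are recomputed from the weighed amounts at 334.8 pbw of glass at full float precision (five oxide percentages, glass mass, yield, totals, LOI), as set out in the problem or answer text.
Per-oxide mass from batch:
  PbO: 59.23·0.9990 = 59.17 pbw
  SiO2: 217.9·0.6362 + 27.10·0.3293 = 147.6 pbw
  Na2O: 20.91·0.5894 = 12.32 pbw
  MgO: 217.9·0.3135 + 61.49·0.4759 = 97.57 pbw
  ZrO2: 27.10·0.6697 = 18.15 pbw
LOI: 217.9·0.05030 + 20.91·0.4106 + 61.49·0.5241 + 27.10·0.001000 + 59.23·0.001000 = 51.86 pbw
The glass mass, total less LOI, = 386.6 − 51.86 = 334.8 pbw (= the summed oxide contributions)
wt % = 100 × oxide mass / glass mass

Glass mass = 334.8 pbw (batch 386.6 − LOI 51.86).
Composition: PbO 17.68%, SiO2 44.08%, Na2O 3.681%, MgO 29.15%, ZrO2 5.421%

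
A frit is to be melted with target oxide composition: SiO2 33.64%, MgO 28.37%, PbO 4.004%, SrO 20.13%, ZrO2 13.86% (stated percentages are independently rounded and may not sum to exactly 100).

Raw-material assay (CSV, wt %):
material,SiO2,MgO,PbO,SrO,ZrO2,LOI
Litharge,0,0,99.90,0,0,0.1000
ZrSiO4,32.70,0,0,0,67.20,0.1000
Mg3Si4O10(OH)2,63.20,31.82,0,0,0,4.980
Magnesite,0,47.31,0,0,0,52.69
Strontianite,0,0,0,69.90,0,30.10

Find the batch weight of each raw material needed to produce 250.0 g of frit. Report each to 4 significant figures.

Values along the way are displayed (rounded to 4 significant digits) between the steps — each numeric step maintains full precision at every stage. Each reported value undergoes a single rounding — all derived quantities are computed in exact precision (five oxide percentages, ignition loss, the yield, the totals, net glass mass) from the batch weights on 250.0 g of glass, as quoted within the question or the answer.
The oxide mass targets at 250.0 g frit:
  SiO2: 33.64% × 250.0 = 84.10 g
  MgO: 28.37% × 250.0 = 70.92 g
  PbO: 4.004% × 250.0 = 10.01 g
  SrO: 20.13% × 250.0 = 50.32 g
  ZrO2: 13.86% × 250.0 = 34.65 g
Balance tally, oxide-wise, applying the batch weights above, relative to the basis at hand (each sum matches its target mass within answer rounding):
  SiO2: 51.56·0.3270 + 106.4·0.6320 = 84.10 g (target 84.10 g)
  MgO: 106.4·0.3182 + 78.36·0.4731 = 70.93 g (target 70.92 g)
  PbO: 10.02·0.9990 = 10.01 g (target 10.01 g)
  SrO: 72.00·0.6990 = 50.33 g (target 50.32 g)
  ZrO2: 51.56·0.6720 = 34.65 g (target 34.65 g)
Glass-mass sanity pass: net batch after ignition = 250.0 g (summing oxide targets gives 250.0 g; the stated basis being 250.0 g — gaps are rounding artifacts).
Summing the batch: Σ batch = 318.3 g; LOI loss = Σ batch·LOI = 68.32 g; glass ÷ batch gives a yield of 78.54%.

Batch per 250.0 g frit:
  Litharge: 10.02 g
  ZrSiO4: 51.56 g
  Mg3Si4O10(OH)2: 106.4 g
  Magnesite: 78.36 g
  Strontianite: 72.00 g
Total batch = 318.3 g; LOI loss = 68.32 g; yield = 78.54%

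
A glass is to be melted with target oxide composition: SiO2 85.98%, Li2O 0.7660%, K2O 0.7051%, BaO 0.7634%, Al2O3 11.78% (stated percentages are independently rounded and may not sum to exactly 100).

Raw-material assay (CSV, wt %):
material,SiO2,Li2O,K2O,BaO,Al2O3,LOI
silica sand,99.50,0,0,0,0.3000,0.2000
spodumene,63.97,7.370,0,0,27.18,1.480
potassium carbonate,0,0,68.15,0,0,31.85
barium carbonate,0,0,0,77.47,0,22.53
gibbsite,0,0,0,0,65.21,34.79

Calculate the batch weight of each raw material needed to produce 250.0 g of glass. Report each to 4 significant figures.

Batch per 250.0 g glass:
  silica sand: 199.3 g
  spodumene: 25.98 g
  potassium carbonate: 2.587 g
  barium carbonate: 2.464 g
  gibbsite: 33.41 g
Total batch = 263.7 g; LOI loss = 13.79 g; yield = 94.77%

Intermediates are shown (rounded to four significant digits) as written — each numeric step maintains full precision in all steps; every reported figure is rounded only once; derived quantities, including totals, five oxide percentages, net glass mass, yield, LOI, are recomputed from the batch weights for 250.0 g of glass at full float precision as given in question or answer.
Oxide mass targets, per 250.0 g glass:
  SiO2: 85.98% × 250.0 = 215.0 g
  Li2O: 0.7660% × 250.0 = 1.915 g
  K2O: 0.7051% × 250.0 = 1.763 g
  BaO: 0.7634% × 250.0 = 1.908 g
  Al2O3: 11.78% × 250.0 = 29.45 g
Mass-balance tally per oxide with the batch weights as given, versus the basis set out (oxide sums agree with the targets up to rounding of the answer):
  SiO2: 199.3·0.9950 + 25.98·0.6397 = 214.9 g (target 215.0 g)
  Li2O: 25.98·0.07370 = 1.915 g (target 1.915 g)
  K2O: 2.587·0.6815 = 1.763 g (target 1.763 g)
  BaO: 2.464·0.7747 = 1.909 g (target 1.908 g)
  Al2O3: 199.3·0.003000 + 25.98·0.2718 + 33.41·0.6521 = 29.45 g (target 29.45 g)
The glass-mass cross-check: net batch after ignition = 250.0 g (the targets, summed, come to 250.0 g; versus the stated basis of 250.0 g — any gap is answer rounding).
Total batch = Σ batch = 263.7 g; the LOI term Σ batch·LOI equals 13.79 g; yield: glass divided by total = 94.77%.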